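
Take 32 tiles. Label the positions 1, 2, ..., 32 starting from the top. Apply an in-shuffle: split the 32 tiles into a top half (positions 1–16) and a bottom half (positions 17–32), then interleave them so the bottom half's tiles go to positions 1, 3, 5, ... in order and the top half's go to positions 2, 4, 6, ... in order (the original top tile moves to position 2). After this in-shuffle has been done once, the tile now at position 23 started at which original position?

28

Work backwards from position 23, undoing one in-shuffle at a time:
23 ← 28
So the tile now at position 23 started at position 28.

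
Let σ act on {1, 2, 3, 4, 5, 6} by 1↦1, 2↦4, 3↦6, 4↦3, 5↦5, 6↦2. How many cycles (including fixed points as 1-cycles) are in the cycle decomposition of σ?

Cycle decomposition: (1) (2 4 3 6) (5).
3 cycles.

3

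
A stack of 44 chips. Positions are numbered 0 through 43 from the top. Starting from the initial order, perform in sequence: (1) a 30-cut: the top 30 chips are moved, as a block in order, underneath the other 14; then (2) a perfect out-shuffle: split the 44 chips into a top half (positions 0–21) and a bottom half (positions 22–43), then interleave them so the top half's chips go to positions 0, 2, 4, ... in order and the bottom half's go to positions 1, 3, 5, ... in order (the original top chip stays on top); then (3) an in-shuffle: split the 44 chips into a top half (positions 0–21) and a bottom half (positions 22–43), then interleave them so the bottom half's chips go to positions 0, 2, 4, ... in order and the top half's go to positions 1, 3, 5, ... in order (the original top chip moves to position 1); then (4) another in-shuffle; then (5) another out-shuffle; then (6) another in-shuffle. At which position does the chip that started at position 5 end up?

36

Track the chip from position 5 forward through each operation:
  after op 1 (cut 30): 5 → 19
  after op 2 (out-shuffle): 19 → 38
  after op 3 (in-shuffle): 38 → 32
  after op 4 (in-shuffle): 32 → 20
  after op 5 (out-shuffle): 20 → 40
  after op 6 (in-shuffle): 40 → 36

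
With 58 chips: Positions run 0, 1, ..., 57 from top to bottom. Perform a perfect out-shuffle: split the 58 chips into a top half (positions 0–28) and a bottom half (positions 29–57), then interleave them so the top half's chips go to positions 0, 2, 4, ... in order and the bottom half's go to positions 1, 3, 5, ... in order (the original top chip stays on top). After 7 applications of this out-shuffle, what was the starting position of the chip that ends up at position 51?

Work backwards from position 51, undoing one out-shuffle at a time:
51 ← 54 ← 27 ← 42 ← 21 ← 39 ← 48 ← 24
So the chip now at position 51 started at position 24.

24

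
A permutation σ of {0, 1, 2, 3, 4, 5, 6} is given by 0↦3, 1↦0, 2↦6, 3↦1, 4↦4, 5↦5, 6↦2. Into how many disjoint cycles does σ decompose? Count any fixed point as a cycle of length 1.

4

Cycle decomposition: (0 3 1) (2 6) (4) (5).
4 cycles.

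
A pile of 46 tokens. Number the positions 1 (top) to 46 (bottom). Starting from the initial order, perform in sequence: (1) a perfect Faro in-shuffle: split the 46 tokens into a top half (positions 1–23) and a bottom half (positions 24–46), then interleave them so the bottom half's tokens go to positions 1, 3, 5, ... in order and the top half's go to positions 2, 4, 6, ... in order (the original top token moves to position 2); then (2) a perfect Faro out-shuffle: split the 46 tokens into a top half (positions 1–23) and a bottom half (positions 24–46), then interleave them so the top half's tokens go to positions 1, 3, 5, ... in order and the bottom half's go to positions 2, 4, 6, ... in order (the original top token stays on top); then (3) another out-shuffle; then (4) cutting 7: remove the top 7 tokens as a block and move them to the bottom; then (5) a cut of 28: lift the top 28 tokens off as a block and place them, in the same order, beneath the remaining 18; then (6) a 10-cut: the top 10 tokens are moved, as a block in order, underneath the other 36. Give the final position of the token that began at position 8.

Track the token from position 8 forward through each operation:
  after op 1 (in-shuffle): 8 → 16
  after op 2 (out-shuffle): 16 → 31
  after op 3 (out-shuffle): 31 → 16
  after op 4 (cut 7): 16 → 9
  after op 5 (cut 28): 9 → 27
  after op 6 (cut 10): 27 → 17

17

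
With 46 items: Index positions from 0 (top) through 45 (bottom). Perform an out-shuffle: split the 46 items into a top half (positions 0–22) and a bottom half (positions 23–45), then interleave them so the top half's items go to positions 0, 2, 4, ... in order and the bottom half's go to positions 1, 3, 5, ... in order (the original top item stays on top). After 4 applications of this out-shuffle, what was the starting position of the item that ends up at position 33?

Work backwards from position 33, undoing one out-shuffle at a time:
33 ← 39 ← 42 ← 21 ← 33
So the item now at position 33 started at position 33.

33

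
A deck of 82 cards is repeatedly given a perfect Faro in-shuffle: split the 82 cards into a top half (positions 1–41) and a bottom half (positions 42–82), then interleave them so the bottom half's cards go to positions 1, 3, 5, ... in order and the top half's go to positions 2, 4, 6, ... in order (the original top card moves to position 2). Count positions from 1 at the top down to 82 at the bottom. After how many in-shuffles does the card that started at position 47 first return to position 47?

82

Follow position 47 under repeated in-shuffles:
47 → 11 → 22 → 44 → 5 → 10 → 20 → 40 → ... → 47 (length 82)
It first returns after 82 in-shuffles.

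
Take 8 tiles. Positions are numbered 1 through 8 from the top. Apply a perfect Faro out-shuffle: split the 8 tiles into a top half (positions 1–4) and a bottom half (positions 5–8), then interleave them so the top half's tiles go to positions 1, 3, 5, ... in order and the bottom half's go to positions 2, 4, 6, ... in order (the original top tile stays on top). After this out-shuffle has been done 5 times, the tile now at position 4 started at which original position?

7

Work backwards from position 4, undoing one out-shuffle at a time:
4 ← 6 ← 7 ← 4 ← 6 ← 7
So the tile now at position 4 started at position 7.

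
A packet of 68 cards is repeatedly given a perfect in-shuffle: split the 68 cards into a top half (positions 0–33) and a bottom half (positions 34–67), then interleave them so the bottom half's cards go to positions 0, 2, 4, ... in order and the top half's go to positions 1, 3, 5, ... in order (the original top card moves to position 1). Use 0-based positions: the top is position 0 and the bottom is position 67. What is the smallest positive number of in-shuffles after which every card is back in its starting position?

The in-shuffle permutes the 68 positions with cycle lengths [2, 11, 11, 22, 22].
Every card is home exactly when every cycle has completed a whole number of laps, i.e. after lcm(2, 11, 22) = 22 in-shuffles.

22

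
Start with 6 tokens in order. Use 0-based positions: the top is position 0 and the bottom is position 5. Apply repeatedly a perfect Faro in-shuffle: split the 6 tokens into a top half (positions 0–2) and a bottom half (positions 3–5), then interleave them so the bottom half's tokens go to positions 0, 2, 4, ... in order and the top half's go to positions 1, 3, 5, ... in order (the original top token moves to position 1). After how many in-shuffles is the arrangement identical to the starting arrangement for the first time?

3

The in-shuffle permutes the 6 positions with cycle lengths [3, 3].
Every token is home exactly when every cycle has completed a whole number of laps, i.e. after lcm(3) = 3 in-shuffles.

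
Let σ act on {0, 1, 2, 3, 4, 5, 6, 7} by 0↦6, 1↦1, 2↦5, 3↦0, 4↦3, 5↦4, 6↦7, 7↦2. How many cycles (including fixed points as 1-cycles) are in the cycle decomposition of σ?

Cycle decomposition: (0 6 7 2 5 4 3) (1).
2 cycles.

2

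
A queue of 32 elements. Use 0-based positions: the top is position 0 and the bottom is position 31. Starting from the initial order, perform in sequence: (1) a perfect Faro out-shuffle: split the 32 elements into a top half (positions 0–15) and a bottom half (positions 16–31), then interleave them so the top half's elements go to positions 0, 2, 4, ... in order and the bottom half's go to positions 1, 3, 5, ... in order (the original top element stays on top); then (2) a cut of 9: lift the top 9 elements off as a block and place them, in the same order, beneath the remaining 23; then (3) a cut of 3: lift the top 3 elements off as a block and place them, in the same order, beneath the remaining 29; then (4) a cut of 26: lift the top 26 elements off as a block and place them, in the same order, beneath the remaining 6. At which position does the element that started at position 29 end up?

21

Track the element from position 29 forward through each operation:
  after op 1 (out-shuffle): 29 → 27
  after op 2 (cut 9): 27 → 18
  after op 3 (cut 3): 18 → 15
  after op 4 (cut 26): 15 → 21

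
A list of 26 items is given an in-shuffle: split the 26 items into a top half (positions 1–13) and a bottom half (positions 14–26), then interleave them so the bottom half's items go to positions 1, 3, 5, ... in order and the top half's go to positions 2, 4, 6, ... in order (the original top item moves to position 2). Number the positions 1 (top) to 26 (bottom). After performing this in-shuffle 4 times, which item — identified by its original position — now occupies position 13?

16

Work backwards from position 13, undoing one in-shuffle at a time:
13 ← 20 ← 10 ← 5 ← 16
So the item now at position 13 started at position 16.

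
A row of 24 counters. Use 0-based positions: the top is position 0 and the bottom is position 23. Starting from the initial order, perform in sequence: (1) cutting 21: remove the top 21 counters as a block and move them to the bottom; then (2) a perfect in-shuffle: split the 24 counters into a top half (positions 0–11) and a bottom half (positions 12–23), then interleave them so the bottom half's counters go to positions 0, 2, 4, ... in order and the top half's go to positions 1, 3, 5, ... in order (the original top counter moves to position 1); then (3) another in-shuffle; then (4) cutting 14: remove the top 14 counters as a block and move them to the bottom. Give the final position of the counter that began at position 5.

Track the counter from position 5 forward through each operation:
  after op 1 (cut 21): 5 → 8
  after op 2 (in-shuffle): 8 → 17
  after op 3 (in-shuffle): 17 → 10
  after op 4 (cut 14): 10 → 20

20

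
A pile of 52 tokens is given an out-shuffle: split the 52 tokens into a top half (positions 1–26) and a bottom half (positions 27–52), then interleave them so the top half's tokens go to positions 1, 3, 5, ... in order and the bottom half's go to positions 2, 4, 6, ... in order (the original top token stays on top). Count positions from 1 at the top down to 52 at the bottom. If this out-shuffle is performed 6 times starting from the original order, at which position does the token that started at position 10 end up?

16

Track the token's position through each out-shuffle:
10 → 19 → 37 → 22 → 43 → 34 → 16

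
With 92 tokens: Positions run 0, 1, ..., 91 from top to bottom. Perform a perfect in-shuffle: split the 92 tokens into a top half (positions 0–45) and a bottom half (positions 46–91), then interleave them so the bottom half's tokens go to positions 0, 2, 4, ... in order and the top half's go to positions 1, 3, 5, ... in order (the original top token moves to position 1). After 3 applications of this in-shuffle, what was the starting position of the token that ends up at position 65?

Work backwards from position 65, undoing one in-shuffle at a time:
65 ← 32 ← 62 ← 77
So the token now at position 65 started at position 77.

77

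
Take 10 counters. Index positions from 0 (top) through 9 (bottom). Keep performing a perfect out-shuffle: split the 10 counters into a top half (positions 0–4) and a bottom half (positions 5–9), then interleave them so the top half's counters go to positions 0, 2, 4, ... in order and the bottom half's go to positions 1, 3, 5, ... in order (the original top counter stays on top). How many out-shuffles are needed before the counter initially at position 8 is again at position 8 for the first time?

Follow position 8 under repeated out-shuffles:
8 → 7 → 5 → 1 → 2 → 4 → 8
It first returns after 6 out-shuffles.

6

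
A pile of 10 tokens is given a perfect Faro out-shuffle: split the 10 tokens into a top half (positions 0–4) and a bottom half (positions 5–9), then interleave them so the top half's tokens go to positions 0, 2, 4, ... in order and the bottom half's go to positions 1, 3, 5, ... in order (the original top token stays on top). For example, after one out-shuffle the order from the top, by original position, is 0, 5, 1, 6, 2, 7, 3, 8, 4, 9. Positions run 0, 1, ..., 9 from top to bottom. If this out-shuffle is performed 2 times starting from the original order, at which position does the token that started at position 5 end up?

Track the token's position through each out-shuffle:
5 → 1 → 2

2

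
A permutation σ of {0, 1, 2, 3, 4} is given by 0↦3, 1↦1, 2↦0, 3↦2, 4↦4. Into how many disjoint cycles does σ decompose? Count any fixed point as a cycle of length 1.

Cycle decomposition: (0 3 2) (1) (4).
3 cycles.

3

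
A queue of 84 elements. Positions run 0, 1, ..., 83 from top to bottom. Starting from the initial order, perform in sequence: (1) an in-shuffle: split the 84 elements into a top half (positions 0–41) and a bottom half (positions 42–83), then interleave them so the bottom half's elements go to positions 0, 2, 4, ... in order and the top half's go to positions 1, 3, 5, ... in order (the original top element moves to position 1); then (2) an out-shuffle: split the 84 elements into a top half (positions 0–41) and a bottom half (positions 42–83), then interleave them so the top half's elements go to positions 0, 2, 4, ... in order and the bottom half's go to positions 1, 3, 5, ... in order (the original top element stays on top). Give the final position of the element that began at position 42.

0

Track the element from position 42 forward through each operation:
  after op 1 (in-shuffle): 42 → 0
  after op 2 (out-shuffle): 0 → 0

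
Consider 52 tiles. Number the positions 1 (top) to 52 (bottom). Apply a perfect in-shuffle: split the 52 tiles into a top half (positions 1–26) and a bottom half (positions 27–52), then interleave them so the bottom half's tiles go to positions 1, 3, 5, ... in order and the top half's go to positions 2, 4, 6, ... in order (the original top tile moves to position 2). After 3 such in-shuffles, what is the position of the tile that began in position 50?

29

Track the tile's position through each in-shuffle:
50 → 47 → 41 → 29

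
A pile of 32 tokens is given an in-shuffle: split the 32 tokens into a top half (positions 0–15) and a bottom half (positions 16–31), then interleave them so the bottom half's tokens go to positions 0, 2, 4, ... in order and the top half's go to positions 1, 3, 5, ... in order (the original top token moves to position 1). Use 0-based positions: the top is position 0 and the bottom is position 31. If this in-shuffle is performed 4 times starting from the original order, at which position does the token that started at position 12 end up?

9

Track the token's position through each in-shuffle:
12 → 25 → 18 → 4 → 9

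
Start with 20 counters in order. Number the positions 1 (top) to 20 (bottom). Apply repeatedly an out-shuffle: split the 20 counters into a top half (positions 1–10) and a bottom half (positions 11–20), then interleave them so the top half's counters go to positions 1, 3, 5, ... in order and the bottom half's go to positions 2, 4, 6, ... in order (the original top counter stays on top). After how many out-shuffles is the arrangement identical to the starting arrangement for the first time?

The out-shuffle permutes the 20 positions with cycle lengths [1, 1, 18].
Every counter is home exactly when every cycle has completed a whole number of laps, i.e. after lcm(1, 18) = 18 out-shuffles.

18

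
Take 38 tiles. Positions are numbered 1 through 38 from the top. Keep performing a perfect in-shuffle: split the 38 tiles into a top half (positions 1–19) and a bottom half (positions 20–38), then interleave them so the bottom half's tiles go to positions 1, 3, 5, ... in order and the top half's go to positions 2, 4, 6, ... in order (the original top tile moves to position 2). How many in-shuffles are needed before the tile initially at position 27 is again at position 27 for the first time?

12

Follow position 27 under repeated in-shuffles:
27 → 15 → 30 → 21 → 3 → 6 → 12 → 24 → 9 → 18 → 36 → 33 → 27
It first returns after 12 in-shuffles.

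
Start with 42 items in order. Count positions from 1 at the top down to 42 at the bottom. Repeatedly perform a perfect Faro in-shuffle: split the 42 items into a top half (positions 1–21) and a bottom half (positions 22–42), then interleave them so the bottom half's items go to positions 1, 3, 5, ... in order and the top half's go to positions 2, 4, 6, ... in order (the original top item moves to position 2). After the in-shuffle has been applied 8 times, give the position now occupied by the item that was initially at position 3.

Track the item's position through each in-shuffle:
3 → 6 → 12 → 24 → 5 → 10 → 20 → 40 → 37

37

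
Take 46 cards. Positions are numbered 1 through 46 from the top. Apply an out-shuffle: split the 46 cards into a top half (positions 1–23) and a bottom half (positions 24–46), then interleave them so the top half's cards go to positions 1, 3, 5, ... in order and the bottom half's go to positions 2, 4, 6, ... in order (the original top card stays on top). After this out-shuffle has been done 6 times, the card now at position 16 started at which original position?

Work backwards from position 16, undoing one out-shuffle at a time:
16 ← 31 ← 16 ← 31 ← 16 ← 31 ← 16
So the card now at position 16 started at position 16.

16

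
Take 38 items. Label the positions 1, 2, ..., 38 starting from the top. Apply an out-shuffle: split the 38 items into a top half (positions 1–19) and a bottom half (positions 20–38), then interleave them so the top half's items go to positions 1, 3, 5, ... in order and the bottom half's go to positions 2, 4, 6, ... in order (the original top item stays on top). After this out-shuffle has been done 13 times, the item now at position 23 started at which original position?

Work backwards from position 23, undoing one out-shuffle at a time:
23 ← 12 ← 25 ← 13 ← 7 ← ... ← 37 (13 steps).
So the item now at position 23 started at position 37.

37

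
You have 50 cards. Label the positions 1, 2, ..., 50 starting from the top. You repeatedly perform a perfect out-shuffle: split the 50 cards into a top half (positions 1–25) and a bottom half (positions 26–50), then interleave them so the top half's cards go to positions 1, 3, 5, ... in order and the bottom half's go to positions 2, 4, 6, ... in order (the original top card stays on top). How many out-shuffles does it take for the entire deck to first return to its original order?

The out-shuffle permutes the 50 positions with cycle lengths [1, 1, 3, 3, 21, 21].
Every card is home exactly when every cycle has completed a whole number of laps, i.e. after lcm(1, 3, 21) = 21 out-shuffles.

21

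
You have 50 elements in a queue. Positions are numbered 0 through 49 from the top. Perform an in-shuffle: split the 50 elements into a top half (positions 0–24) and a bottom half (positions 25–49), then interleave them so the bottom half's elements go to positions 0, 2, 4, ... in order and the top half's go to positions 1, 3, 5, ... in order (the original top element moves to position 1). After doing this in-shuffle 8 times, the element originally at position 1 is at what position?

Track the element's position through each in-shuffle:
1 → 3 → 7 → 15 → 31 → 12 → 25 → 0 → 1

1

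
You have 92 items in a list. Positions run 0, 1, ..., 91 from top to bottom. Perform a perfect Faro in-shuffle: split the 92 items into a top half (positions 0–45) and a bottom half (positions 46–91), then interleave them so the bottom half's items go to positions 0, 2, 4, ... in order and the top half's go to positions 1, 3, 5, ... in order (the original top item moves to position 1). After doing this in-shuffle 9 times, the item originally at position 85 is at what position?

42

Track the item's position through each in-shuffle:
85 → 78 → 64 → 36 → 73 → 54 → 16 → 33 → 67 → 42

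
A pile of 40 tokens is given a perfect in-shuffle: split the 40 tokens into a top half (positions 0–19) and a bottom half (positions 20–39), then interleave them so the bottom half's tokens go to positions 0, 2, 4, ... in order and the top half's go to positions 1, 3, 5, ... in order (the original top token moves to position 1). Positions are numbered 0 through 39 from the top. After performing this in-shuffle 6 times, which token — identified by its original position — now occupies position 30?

Work backwards from position 30, undoing one in-shuffle at a time:
30 ← 35 ← 17 ← 8 ← 24 ← 32 ← 36
So the token now at position 30 started at position 36.

36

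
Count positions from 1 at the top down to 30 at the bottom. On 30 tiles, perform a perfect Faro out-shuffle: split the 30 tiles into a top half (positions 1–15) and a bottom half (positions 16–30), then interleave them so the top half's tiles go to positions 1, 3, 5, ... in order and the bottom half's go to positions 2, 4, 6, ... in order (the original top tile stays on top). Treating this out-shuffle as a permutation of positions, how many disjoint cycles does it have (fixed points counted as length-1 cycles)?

Trace each unvisited position around until it returns:
(1) (2 3 5 9 17 4 ... len 28) (30)
3 cycles in total.

3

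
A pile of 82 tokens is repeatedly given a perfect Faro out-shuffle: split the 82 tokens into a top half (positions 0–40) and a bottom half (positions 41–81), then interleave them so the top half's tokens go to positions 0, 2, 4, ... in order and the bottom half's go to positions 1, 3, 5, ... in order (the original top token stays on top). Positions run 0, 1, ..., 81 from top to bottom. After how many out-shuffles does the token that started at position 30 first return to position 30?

18

Follow position 30 under repeated out-shuffles:
30 → 60 → 39 → 78 → 75 → 69 → 57 → 33 → 66 → 51 → 21 → 42 → 3 → 6 → 12 → 24 → 48 → 15 → 30
It first returns after 18 out-shuffles.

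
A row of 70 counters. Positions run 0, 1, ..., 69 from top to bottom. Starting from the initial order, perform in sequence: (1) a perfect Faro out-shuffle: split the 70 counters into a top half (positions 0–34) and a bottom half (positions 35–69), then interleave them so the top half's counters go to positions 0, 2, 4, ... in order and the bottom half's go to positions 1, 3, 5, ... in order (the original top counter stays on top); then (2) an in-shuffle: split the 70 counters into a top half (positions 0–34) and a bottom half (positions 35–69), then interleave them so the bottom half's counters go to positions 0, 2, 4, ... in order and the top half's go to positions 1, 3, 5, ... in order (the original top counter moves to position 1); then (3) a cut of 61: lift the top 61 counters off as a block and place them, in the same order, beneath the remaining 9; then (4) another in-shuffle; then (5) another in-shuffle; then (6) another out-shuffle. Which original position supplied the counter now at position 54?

Undo the operations in reverse order, starting from position 54:
  undo op 6 (out-shuffle, from top half): 54 ← 27
  undo op 5 (in-shuffle, from top half): 27 ← 13
  undo op 4 (in-shuffle, from top half): 13 ← 6
  undo op 3 (cut 61): 6 ← 67
  undo op 2 (in-shuffle, from top half): 67 ← 33
  undo op 1 (out-shuffle, from bottom half): 33 ← 51
So the counter at position 54 came from original position 51.

51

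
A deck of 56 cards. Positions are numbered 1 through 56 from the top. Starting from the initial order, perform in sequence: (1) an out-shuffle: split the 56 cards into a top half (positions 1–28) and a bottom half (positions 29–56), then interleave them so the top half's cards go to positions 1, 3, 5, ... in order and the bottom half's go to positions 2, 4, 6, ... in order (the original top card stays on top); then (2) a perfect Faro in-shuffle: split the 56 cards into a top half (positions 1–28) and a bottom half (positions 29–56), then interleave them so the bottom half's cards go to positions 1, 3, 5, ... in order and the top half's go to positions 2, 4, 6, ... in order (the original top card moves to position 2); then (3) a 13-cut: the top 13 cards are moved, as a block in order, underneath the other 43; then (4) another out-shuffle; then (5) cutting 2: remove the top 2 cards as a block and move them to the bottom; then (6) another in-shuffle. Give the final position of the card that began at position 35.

54

Track the card from position 35 forward through each operation:
  after op 1 (out-shuffle): 35 → 14
  after op 2 (in-shuffle): 14 → 28
  after op 3 (cut 13): 28 → 15
  after op 4 (out-shuffle): 15 → 29
  after op 5 (cut 2): 29 → 27
  after op 6 (in-shuffle): 27 → 54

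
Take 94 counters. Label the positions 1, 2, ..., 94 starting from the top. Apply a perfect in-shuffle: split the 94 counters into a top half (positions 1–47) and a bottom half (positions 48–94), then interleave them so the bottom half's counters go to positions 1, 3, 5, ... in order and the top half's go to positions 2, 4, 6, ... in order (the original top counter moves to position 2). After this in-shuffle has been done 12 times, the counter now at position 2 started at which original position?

52

Work backwards from position 2, undoing one in-shuffle at a time:
2 ← 1 ← 48 ← 24 ← 12 ← 6 ← 3 ← 49 ← 72 ← 36 ← 18 ← 9 ← 52
So the counter now at position 2 started at position 52.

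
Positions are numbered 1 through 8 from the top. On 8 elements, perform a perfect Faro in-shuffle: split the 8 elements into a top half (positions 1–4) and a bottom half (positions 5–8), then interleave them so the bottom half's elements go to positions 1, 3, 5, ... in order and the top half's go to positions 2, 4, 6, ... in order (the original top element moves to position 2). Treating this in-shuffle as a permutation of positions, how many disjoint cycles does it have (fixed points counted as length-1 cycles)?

2

Trace each unvisited position around until it returns:
(1 2 4 8 7 5) (3 6)
2 cycles in total.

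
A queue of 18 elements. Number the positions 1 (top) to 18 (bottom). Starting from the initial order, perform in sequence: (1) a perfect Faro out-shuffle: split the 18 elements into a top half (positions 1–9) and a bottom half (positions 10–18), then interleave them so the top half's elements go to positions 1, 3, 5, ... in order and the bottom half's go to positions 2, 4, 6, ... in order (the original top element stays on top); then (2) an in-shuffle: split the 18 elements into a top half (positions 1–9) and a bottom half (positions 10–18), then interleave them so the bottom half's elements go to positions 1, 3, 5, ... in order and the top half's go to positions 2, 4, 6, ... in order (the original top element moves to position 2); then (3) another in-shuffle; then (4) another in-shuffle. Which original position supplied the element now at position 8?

1

Undo the operations in reverse order, starting from position 8:
  undo op 4 (in-shuffle, from top half): 8 ← 4
  undo op 3 (in-shuffle, from top half): 4 ← 2
  undo op 2 (in-shuffle, from top half): 2 ← 1
  undo op 1 (out-shuffle, from top half): 1 ← 1
So the element at position 8 came from original position 1.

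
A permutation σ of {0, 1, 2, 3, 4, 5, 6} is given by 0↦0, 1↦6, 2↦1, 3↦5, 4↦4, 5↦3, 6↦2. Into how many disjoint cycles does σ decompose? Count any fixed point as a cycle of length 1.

Cycle decomposition: (0) (1 6 2) (3 5) (4).
4 cycles.

4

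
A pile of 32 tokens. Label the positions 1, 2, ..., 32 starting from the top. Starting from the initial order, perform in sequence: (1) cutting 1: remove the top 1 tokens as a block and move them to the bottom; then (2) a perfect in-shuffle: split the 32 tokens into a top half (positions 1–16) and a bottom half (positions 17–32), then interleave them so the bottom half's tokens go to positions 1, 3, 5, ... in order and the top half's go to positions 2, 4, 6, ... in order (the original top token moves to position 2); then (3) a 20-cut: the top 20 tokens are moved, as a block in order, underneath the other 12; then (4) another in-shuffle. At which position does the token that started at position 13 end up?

Track the token from position 13 forward through each operation:
  after op 1 (cut 1): 13 → 12
  after op 2 (in-shuffle): 12 → 24
  after op 3 (cut 20): 24 → 4
  after op 4 (in-shuffle): 4 → 8

8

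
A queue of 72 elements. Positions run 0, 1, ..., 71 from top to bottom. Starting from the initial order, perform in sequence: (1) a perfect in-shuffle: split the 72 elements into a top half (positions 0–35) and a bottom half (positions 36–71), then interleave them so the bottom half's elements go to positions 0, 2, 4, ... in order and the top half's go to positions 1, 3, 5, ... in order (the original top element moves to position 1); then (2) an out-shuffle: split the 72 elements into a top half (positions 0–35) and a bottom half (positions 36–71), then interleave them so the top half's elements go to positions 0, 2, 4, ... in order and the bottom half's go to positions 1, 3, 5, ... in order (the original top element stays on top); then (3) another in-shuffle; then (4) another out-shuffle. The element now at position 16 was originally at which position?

Undo the operations in reverse order, starting from position 16:
  undo op 4 (out-shuffle, from top half): 16 ← 8
  undo op 3 (in-shuffle, from bottom half): 8 ← 40
  undo op 2 (out-shuffle, from top half): 40 ← 20
  undo op 1 (in-shuffle, from bottom half): 20 ← 46
So the element at position 16 came from original position 46.

46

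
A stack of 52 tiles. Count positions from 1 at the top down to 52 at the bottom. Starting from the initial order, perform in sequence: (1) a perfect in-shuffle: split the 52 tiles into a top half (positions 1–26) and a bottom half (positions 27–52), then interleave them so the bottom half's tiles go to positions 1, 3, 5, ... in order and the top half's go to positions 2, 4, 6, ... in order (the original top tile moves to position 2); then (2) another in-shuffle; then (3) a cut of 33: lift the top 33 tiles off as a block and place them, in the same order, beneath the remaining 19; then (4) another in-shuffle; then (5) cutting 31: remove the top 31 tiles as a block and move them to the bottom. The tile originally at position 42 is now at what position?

Track the tile from position 42 forward through each operation:
  after op 1 (in-shuffle): 42 → 31
  after op 2 (in-shuffle): 31 → 9
  after op 3 (cut 33): 9 → 28
  after op 4 (in-shuffle): 28 → 3
  after op 5 (cut 31): 3 → 24

24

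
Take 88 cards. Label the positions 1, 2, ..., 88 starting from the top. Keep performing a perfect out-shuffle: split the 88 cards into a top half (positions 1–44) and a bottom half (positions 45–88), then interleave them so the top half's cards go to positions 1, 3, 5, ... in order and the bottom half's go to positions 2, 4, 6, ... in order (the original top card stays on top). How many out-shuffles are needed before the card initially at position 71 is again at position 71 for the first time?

Follow position 71 under repeated out-shuffles:
71 → 54 → 20 → 39 → 77 → 66 → 44 → 87 → ... → 71 (length 28)
It first returns after 28 out-shuffles.

28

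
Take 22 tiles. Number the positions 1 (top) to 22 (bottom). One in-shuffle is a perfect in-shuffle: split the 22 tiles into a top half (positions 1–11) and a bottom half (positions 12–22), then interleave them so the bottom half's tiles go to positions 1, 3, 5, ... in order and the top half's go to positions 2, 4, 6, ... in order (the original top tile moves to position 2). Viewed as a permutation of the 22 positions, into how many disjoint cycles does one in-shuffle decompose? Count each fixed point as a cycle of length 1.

2

Trace each unvisited position around until it returns:
(1 2 4 8 16 9 ... len 11) (5 10 20 17 11 22 ... len 11)
2 cycles in total.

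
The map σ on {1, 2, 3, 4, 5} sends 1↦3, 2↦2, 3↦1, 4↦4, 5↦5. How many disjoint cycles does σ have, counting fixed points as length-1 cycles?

Cycle decomposition: (1 3) (2) (4) (5).
4 cycles.

4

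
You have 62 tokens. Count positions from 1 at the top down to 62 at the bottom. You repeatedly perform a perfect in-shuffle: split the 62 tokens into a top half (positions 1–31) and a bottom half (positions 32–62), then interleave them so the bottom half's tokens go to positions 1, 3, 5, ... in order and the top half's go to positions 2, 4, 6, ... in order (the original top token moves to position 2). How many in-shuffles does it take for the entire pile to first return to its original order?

The in-shuffle permutes the 62 positions with cycle lengths [2, 3, 3, 6, 6, 6, 6, 6, 6, 6, 6, 6].
Every token is home exactly when every cycle has completed a whole number of laps, i.e. after lcm(2, 3, 6) = 6 in-shuffles.

6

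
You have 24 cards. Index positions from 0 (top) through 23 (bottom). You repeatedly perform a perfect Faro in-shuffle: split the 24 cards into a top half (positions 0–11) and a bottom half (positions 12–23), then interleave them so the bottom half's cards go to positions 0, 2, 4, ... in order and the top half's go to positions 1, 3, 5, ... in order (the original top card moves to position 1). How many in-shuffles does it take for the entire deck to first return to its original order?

20

The in-shuffle permutes the 24 positions with cycle lengths [4, 20].
Every card is home exactly when every cycle has completed a whole number of laps, i.e. after lcm(4, 20) = 20 in-shuffles.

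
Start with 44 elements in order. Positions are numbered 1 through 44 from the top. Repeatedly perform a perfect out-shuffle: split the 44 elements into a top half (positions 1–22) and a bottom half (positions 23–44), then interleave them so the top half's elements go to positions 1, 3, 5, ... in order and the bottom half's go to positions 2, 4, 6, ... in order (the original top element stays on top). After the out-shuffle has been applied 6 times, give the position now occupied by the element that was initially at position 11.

39

Track the element's position through each out-shuffle:
11 → 21 → 41 → 38 → 32 → 20 → 39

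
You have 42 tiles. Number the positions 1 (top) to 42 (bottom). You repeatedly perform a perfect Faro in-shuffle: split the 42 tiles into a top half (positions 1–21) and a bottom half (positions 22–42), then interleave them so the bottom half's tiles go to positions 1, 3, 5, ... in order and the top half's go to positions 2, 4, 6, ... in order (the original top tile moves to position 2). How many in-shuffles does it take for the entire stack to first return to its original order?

14

The in-shuffle permutes the 42 positions with cycle lengths [14, 14, 14].
Every tile is home exactly when every cycle has completed a whole number of laps, i.e. after lcm(14) = 14 in-shuffles.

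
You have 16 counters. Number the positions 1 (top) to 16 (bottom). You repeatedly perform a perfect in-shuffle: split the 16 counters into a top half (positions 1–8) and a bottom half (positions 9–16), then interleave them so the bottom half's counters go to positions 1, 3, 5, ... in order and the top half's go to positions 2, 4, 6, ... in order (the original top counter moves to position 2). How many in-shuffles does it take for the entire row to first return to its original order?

8

The in-shuffle permutes the 16 positions with cycle lengths [8, 8].
Every counter is home exactly when every cycle has completed a whole number of laps, i.e. after lcm(8) = 8 in-shuffles.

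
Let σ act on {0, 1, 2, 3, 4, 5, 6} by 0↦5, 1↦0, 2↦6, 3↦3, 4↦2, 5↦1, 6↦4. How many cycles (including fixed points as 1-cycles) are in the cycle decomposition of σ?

3

Cycle decomposition: (0 5 1) (2 6 4) (3).
3 cycles.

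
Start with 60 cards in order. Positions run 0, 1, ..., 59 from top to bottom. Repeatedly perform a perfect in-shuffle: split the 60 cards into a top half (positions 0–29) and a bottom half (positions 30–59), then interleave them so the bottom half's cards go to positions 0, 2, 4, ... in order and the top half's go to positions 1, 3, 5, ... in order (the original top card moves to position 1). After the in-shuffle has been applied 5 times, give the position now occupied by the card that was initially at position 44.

Track the card's position through each in-shuffle:
44 → 28 → 57 → 54 → 48 → 36

36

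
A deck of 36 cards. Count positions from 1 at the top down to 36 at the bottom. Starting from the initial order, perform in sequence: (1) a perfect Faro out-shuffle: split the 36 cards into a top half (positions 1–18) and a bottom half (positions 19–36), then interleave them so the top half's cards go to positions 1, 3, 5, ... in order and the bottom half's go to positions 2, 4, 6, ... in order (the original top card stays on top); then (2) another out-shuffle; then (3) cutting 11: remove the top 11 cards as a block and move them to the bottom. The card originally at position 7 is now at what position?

14

Track the card from position 7 forward through each operation:
  after op 1 (out-shuffle): 7 → 13
  after op 2 (out-shuffle): 13 → 25
  after op 3 (cut 11): 25 → 14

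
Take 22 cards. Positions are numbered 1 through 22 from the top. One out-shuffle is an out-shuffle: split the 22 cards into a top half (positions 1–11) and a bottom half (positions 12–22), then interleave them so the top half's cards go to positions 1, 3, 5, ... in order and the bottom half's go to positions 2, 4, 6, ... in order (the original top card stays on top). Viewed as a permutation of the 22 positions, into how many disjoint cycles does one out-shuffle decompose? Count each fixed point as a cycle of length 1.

7

Trace each unvisited position around until it returns:
(1) (2 3 5 9 17 12) (4 7 13) (6 11 21 20 18 14) (8 15) (10 19 16) (22)
7 cycles in total.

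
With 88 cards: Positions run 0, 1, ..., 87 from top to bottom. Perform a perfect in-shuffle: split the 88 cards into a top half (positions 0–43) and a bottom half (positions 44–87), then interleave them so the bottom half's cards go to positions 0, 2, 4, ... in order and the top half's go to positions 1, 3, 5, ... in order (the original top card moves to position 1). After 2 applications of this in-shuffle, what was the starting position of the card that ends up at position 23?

Work backwards from position 23, undoing one in-shuffle at a time:
23 ← 11 ← 5
So the card now at position 23 started at position 5.

5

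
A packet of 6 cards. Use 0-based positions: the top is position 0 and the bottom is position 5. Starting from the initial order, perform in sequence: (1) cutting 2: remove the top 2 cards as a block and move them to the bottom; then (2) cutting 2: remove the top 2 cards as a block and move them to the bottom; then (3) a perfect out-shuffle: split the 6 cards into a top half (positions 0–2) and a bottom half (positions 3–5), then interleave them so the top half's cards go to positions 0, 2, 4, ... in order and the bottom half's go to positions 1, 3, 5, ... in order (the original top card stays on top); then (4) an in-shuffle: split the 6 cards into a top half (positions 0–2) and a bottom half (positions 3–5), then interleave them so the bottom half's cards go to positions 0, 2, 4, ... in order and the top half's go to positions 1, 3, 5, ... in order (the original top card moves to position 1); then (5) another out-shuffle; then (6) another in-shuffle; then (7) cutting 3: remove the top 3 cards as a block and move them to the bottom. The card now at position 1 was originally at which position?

5

Undo the operations in reverse order, starting from position 1:
  undo op 7 (cut 3): 1 ← 4
  undo op 6 (in-shuffle, from bottom half): 4 ← 5
  undo op 5 (out-shuffle, from bottom half): 5 ← 5
  undo op 4 (in-shuffle, from top half): 5 ← 2
  undo op 3 (out-shuffle, from top half): 2 ← 1
  undo op 2 (cut 2): 1 ← 3
  undo op 1 (cut 2): 3 ← 5
So the card at position 1 came from original position 5.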